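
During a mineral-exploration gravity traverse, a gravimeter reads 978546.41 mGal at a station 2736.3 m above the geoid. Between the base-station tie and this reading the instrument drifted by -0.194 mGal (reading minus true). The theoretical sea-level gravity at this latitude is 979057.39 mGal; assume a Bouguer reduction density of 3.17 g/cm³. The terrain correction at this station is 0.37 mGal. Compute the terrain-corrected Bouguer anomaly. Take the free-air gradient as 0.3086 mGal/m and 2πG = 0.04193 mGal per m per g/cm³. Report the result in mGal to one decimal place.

Drift-corrected reading = 978546.41 − (-0.194) = 978546.604 mGal
Free-air correction = 0.3086 × 2736.3 = 844.42 mGal
Free-air anomaly = 978546.604 − 979057.39 + (844.42) = 333.634 mGal
Bouguer slab correction = 0.04193 × 3.17 × 2736.3 = 363.70 mGal
Simple Bouguer anomaly = 333.634 − (363.70) = -30.066 mGal
Complete Bouguer anomaly = -30.066 + 0.37 = -29.696 mGal

-29.7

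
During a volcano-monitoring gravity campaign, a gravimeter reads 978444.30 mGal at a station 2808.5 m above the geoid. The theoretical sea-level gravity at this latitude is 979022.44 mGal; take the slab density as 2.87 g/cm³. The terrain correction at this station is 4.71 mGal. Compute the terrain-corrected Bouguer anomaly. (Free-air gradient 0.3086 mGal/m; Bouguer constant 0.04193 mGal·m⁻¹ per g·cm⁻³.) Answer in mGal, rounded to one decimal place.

-44.7

Free-air correction = 0.3086 × 2808.5 = 866.70 mGal
Free-air anomaly = 978444.30 − 979022.44 + (866.70) = 288.56 mGal
Bouguer slab correction = 0.04193 × 2.87 × 2808.5 = 337.97 mGal
Simple Bouguer anomaly = 288.56 − (337.97) = -49.41 mGal
Complete Bouguer anomaly = -49.41 + 4.71 = -44.70 mGal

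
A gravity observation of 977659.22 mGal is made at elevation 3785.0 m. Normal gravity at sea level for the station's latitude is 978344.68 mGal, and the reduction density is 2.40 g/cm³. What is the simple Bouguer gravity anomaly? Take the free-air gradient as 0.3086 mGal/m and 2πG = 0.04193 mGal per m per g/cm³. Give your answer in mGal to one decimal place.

Free-air correction = 0.3086 × 3785.0 = 1168.05 mGal
Free-air anomaly = 977659.22 − 978344.68 + (1168.05) = 482.59 mGal
Bouguer slab correction = 0.04193 × 2.40 × 3785.0 = 380.89 mGal
Simple Bouguer anomaly = 482.59 − (380.89) = 101.70 mGal

101.7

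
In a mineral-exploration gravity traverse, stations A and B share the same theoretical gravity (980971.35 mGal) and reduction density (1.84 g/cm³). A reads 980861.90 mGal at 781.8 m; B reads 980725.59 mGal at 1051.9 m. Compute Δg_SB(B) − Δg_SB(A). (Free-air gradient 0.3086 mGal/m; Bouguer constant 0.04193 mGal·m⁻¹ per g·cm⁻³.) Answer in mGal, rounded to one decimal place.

-73.8

Δg_SB(A) = 980861.90 − 980971.35 + 0.3086×781.8 − 0.04193×1.84×781.8 = 71.50 mGal
Δg_SB(B) = 980725.59 − 980971.35 + 0.3086×1051.9 − 0.04193×1.84×1051.9 = -2.30 mGal
Difference = -2.30 − (71.50) = -73.80 mGal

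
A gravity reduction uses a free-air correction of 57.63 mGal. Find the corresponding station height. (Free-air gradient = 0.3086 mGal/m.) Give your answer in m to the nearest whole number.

187

h = 57.63 / 0.3086 = 186.75 m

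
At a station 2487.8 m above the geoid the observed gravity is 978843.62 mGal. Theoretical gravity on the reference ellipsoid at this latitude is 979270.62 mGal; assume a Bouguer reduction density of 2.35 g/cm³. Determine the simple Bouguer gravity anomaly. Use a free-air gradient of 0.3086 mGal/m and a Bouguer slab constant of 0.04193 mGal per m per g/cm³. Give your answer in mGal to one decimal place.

Free-air correction = 0.3086 × 2487.8 = 767.74 mGal
Free-air anomaly = 978843.62 − 979270.62 + (767.74) = 340.74 mGal
Bouguer slab correction = 0.04193 × 2.35 × 2487.8 = 245.14 mGal
Simple Bouguer anomaly = 340.74 − (245.14) = 95.60 mGal

95.6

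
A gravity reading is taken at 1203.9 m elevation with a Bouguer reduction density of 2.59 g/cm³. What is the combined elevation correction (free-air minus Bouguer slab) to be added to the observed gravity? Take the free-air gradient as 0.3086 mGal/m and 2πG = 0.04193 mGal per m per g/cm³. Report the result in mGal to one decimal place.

Combined gradient = 0.3086 − 0.04193 × 2.59 = 0.2000013 mGal/m
Combined elevation correction = 0.2000013 × 1203.9 = 240.8 mGal

240.8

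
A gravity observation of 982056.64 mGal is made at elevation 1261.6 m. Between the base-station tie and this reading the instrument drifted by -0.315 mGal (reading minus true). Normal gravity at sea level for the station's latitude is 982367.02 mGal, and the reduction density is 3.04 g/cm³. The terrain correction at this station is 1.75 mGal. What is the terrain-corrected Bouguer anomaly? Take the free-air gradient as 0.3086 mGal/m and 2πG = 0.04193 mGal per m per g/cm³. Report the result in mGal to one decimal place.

Drift-corrected reading = 982056.64 − (-0.315) = 982056.955 mGal
Free-air correction = 0.3086 × 1261.6 = 389.33 mGal
Free-air anomaly = 982056.955 − 982367.02 + (389.33) = 79.265 mGal
Bouguer slab correction = 0.04193 × 3.04 × 1261.6 = 160.81 mGal
Simple Bouguer anomaly = 79.265 − (160.81) = -81.545 mGal
Complete Bouguer anomaly = -81.545 + 1.75 = -79.795 mGal

-79.8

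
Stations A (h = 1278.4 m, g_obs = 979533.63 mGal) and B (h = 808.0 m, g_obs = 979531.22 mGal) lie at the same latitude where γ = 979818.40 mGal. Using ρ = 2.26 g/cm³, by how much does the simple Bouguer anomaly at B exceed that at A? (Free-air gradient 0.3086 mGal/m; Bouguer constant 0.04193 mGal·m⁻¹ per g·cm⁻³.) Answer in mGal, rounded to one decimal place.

-103.0

Δg_SB(A) = 979533.63 − 979818.40 + 0.3086×1278.4 − 0.04193×2.26×1278.4 = -11.40 mGal
Δg_SB(B) = 979531.22 − 979818.40 + 0.3086×808.0 − 0.04193×2.26×808.0 = -114.40 mGal
Difference = -114.40 − (-11.40) = -103.00 mGal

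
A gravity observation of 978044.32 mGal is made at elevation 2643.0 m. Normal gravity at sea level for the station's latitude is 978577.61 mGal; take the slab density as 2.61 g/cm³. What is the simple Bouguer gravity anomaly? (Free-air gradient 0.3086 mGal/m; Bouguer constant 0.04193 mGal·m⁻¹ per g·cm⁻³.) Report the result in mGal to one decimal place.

-6.9

Free-air correction = 0.3086 × 2643.0 = 815.63 mGal
Free-air anomaly = 978044.32 − 978577.61 + (815.63) = 282.34 mGal
Bouguer slab correction = 0.04193 × 2.61 × 2643.0 = 289.24 mGal
Simple Bouguer anomaly = 282.34 − (289.24) = -6.90 mGal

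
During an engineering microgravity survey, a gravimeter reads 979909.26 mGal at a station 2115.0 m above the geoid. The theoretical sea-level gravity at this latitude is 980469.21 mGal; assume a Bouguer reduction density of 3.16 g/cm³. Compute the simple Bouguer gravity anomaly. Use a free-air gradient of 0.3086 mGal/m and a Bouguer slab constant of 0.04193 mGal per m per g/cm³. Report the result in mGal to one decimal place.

Free-air correction = 0.3086 × 2115.0 = 652.69 mGal
Free-air anomaly = 979909.26 − 980469.21 + (652.69) = 92.74 mGal
Bouguer slab correction = 0.04193 × 3.16 × 2115.0 = 280.23 mGal
Simple Bouguer anomaly = 92.74 − (280.23) = -187.49 mGal

-187.5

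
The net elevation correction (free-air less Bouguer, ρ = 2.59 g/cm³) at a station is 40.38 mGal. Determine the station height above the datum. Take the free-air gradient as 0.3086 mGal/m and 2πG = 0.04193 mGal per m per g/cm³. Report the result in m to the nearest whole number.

Combined gradient = 0.3086 − 0.04193 × 2.59 = 0.2000013 mGal/m
h = 40.38 / 0.2000013 = 201.90 m

202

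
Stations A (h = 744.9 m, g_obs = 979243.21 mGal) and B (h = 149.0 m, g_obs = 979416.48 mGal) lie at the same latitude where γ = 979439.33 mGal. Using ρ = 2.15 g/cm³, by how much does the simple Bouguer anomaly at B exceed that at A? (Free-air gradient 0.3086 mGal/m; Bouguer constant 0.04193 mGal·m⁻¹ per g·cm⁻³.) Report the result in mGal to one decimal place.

43.1

Δg_SB(A) = 979243.21 − 979439.33 + 0.3086×744.9 − 0.04193×2.15×744.9 = -33.40 mGal
Δg_SB(B) = 979416.48 − 979439.33 + 0.3086×149.0 − 0.04193×2.15×149.0 = 9.70 mGal
Difference = 9.70 − (-33.40) = 43.10 mGal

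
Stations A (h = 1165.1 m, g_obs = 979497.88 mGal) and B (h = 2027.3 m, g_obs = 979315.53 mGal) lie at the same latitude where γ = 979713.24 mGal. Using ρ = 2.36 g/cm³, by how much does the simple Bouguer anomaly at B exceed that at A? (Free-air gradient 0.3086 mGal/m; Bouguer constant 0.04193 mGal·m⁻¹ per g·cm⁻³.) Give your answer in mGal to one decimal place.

-1.6

Δg_SB(A) = 979497.88 − 979713.24 + 0.3086×1165.1 − 0.04193×2.36×1165.1 = 28.90 mGal
Δg_SB(B) = 979315.53 − 979713.24 + 0.3086×2027.3 − 0.04193×2.36×2027.3 = 27.30 mGal
Difference = 27.30 − (28.90) = -1.60 mGal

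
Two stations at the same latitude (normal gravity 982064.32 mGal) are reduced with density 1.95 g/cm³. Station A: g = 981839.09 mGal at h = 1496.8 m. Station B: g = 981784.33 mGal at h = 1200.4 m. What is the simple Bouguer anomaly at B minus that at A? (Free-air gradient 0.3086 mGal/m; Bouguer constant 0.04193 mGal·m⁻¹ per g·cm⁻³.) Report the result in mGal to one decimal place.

Δg_SB(A) = 981839.09 − 982064.32 + 0.3086×1496.8 − 0.04193×1.95×1496.8 = 114.30 mGal
Δg_SB(B) = 981784.33 − 982064.32 + 0.3086×1200.4 − 0.04193×1.95×1200.4 = -7.70 mGal
Difference = -7.70 − (114.30) = -122.00 mGal

-122.0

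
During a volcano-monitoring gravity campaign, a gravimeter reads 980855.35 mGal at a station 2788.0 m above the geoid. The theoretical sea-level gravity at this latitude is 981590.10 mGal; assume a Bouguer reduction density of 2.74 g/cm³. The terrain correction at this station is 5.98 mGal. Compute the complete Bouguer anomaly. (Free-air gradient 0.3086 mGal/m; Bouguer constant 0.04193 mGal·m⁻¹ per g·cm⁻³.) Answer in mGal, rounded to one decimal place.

Free-air correction = 0.3086 × 2788.0 = 860.38 mGal
Free-air anomaly = 980855.35 − 981590.10 + (860.38) = 125.63 mGal
Bouguer slab correction = 0.04193 × 2.74 × 2788.0 = 320.31 mGal
Simple Bouguer anomaly = 125.63 − (320.31) = -194.68 mGal
Complete Bouguer anomaly = -194.68 + 5.98 = -188.70 mGal

-188.7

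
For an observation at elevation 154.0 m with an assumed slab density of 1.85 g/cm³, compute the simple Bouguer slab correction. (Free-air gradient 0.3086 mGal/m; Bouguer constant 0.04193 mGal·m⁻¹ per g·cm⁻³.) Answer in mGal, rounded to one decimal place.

Bouguer slab correction = 0.04193 × 1.85 × 154.0 = 11.9 mGal

11.9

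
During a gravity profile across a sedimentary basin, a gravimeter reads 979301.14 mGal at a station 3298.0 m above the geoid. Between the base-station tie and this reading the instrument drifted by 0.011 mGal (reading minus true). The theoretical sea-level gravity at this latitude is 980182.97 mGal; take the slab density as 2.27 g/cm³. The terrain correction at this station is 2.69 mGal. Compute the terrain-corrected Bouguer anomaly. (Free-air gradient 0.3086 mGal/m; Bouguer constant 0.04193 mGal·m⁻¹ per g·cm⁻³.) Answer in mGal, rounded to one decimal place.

Drift-corrected reading = 979301.14 − (0.011) = 979301.129 mGal
Free-air correction = 0.3086 × 3298.0 = 1017.76 mGal
Free-air anomaly = 979301.129 − 980182.97 + (1017.76) = 135.919 mGal
Bouguer slab correction = 0.04193 × 2.27 × 3298.0 = 313.91 mGal
Simple Bouguer anomaly = 135.919 − (313.91) = -177.991 mGal
Complete Bouguer anomaly = -177.991 + 2.69 = -175.301 mGal

-175.3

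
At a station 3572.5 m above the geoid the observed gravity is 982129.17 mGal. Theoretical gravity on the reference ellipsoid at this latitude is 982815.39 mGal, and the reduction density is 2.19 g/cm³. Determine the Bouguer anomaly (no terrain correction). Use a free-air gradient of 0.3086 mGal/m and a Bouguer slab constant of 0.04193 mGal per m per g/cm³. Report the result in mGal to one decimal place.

Free-air correction = 0.3086 × 3572.5 = 1102.47 mGal
Free-air anomaly = 982129.17 − 982815.39 + (1102.47) = 416.25 mGal
Bouguer slab correction = 0.04193 × 2.19 × 3572.5 = 328.05 mGal
Simple Bouguer anomaly = 416.25 − (328.05) = 88.20 mGal

88.2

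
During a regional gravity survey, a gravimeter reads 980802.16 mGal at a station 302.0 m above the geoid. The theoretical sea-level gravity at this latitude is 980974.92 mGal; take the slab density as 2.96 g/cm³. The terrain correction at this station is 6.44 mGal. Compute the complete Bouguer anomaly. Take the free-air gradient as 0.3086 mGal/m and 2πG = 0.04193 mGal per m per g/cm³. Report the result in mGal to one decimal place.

-110.6

Free-air correction = 0.3086 × 302.0 = 93.20 mGal
Free-air anomaly = 980802.16 − 980974.92 + (93.20) = -79.56 mGal
Bouguer slab correction = 0.04193 × 2.96 × 302.0 = 37.48 mGal
Simple Bouguer anomaly = -79.56 − (37.48) = -117.04 mGal
Complete Bouguer anomaly = -117.04 + 6.44 = -110.60 mGal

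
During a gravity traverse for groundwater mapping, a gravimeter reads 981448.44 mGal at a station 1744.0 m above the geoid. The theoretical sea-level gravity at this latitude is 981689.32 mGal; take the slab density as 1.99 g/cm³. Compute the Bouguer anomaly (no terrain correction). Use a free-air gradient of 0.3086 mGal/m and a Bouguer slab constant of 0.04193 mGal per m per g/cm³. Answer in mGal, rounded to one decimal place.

Free-air correction = 0.3086 × 1744.0 = 538.20 mGal
Free-air anomaly = 981448.44 − 981689.32 + (538.20) = 297.32 mGal
Bouguer slab correction = 0.04193 × 1.99 × 1744.0 = 145.52 mGal
Simple Bouguer anomaly = 297.32 − (145.52) = 151.80 mGal

151.8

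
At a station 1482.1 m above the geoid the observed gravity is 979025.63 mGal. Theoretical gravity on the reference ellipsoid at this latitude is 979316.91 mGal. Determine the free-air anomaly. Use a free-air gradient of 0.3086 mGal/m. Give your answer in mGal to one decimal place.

166.1

Free-air correction = 0.3086 × 1482.1 = 457.38 mGal
Free-air anomaly = 979025.63 − 979316.91 + (457.38) = 166.10 mGal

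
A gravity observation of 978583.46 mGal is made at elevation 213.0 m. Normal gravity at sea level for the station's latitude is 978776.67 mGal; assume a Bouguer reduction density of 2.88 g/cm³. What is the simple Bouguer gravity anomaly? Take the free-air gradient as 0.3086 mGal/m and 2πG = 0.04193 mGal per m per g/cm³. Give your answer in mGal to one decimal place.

-153.2

Free-air correction = 0.3086 × 213.0 = 65.73 mGal
Free-air anomaly = 978583.46 − 978776.67 + (65.73) = -127.48 mGal
Bouguer slab correction = 0.04193 × 2.88 × 213.0 = 25.72 mGal
Simple Bouguer anomaly = -127.48 − (25.72) = -153.20 mGal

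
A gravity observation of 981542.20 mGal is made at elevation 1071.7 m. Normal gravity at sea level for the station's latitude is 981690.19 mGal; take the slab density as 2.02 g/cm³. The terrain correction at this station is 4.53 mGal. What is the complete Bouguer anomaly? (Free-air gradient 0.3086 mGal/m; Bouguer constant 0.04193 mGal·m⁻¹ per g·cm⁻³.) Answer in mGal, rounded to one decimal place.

96.5

Free-air correction = 0.3086 × 1071.7 = 330.73 mGal
Free-air anomaly = 981542.20 − 981690.19 + (330.73) = 182.74 mGal
Bouguer slab correction = 0.04193 × 2.02 × 1071.7 = 90.77 mGal
Simple Bouguer anomaly = 182.74 − (90.77) = 91.97 mGal
Complete Bouguer anomaly = 91.97 + 4.53 = 96.50 mGal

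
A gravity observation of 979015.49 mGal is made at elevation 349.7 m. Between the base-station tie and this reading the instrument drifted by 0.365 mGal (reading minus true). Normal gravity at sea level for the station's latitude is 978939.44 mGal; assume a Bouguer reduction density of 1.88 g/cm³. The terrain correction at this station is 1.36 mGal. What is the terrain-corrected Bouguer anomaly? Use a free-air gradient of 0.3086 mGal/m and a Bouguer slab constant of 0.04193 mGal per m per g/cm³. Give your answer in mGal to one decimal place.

Drift-corrected reading = 979015.49 − (0.365) = 979015.125 mGal
Free-air correction = 0.3086 × 349.7 = 107.92 mGal
Free-air anomaly = 979015.125 − 978939.44 + (107.92) = 183.605 mGal
Bouguer slab correction = 0.04193 × 1.88 × 349.7 = 27.57 mGal
Simple Bouguer anomaly = 183.605 − (27.57) = 156.035 mGal
Complete Bouguer anomaly = 156.035 + 1.36 = 157.395 mGal

157.4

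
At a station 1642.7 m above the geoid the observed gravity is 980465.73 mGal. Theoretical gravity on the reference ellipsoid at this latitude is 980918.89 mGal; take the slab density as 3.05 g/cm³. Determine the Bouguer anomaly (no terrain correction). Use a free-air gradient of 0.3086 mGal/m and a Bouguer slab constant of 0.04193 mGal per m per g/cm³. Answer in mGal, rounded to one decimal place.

-156.3

Free-air correction = 0.3086 × 1642.7 = 506.94 mGal
Free-air anomaly = 980465.73 − 980918.89 + (506.94) = 53.78 mGal
Bouguer slab correction = 0.04193 × 3.05 × 1642.7 = 210.08 mGal
Simple Bouguer anomaly = 53.78 − (210.08) = -156.30 mGal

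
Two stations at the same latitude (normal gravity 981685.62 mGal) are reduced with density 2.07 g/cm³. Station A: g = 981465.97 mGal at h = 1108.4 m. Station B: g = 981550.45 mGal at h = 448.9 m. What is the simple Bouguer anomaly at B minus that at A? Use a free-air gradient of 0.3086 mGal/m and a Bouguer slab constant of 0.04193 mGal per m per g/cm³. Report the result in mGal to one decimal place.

-61.8

Δg_SB(A) = 981465.97 − 981685.62 + 0.3086×1108.4 − 0.04193×2.07×1108.4 = 26.20 mGal
Δg_SB(B) = 981550.45 − 981685.62 + 0.3086×448.9 − 0.04193×2.07×448.9 = -35.60 mGal
Difference = -35.60 − (26.20) = -61.80 mGal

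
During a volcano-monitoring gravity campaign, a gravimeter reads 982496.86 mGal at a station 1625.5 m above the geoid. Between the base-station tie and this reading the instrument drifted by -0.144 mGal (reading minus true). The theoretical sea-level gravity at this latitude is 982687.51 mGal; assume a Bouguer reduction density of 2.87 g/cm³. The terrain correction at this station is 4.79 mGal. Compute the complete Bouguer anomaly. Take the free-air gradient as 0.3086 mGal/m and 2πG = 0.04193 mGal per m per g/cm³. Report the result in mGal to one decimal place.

Drift-corrected reading = 982496.86 − (-0.144) = 982497.004 mGal
Free-air correction = 0.3086 × 1625.5 = 501.63 mGal
Free-air anomaly = 982497.004 − 982687.51 + (501.63) = 311.124 mGal
Bouguer slab correction = 0.04193 × 2.87 × 1625.5 = 195.61 mGal
Simple Bouguer anomaly = 311.124 − (195.61) = 115.514 mGal
Complete Bouguer anomaly = 115.514 + 4.79 = 120.304 mGal

120.3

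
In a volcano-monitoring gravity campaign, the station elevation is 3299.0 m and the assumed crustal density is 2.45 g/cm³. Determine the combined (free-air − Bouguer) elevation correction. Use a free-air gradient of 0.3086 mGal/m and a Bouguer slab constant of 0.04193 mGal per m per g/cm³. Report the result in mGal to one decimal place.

Combined gradient = 0.3086 − 0.04193 × 2.45 = 0.2058715 mGal/m
Combined elevation correction = 0.2058715 × 3299.0 = 679.2 mGal

679.2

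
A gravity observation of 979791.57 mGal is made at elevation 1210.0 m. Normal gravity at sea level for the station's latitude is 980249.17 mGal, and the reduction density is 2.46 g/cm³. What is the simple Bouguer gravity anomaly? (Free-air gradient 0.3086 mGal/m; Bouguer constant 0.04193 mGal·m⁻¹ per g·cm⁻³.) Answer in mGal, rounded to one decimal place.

-209.0

Free-air correction = 0.3086 × 1210.0 = 373.41 mGal
Free-air anomaly = 979791.57 − 980249.17 + (373.41) = -84.19 mGal
Bouguer slab correction = 0.04193 × 2.46 × 1210.0 = 124.81 mGal
Simple Bouguer anomaly = -84.19 − (124.81) = -209.00 mGal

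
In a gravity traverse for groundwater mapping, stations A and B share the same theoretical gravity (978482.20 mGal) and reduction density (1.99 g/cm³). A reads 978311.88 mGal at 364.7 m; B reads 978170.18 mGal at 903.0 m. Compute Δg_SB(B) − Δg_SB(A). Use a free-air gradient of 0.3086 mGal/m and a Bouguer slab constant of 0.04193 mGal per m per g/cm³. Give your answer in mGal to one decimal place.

Δg_SB(A) = 978311.88 − 978482.20 + 0.3086×364.7 − 0.04193×1.99×364.7 = -88.20 mGal
Δg_SB(B) = 978170.18 − 978482.20 + 0.3086×903.0 − 0.04193×1.99×903.0 = -108.70 mGal
Difference = -108.70 − (-88.20) = -20.50 mGal

-20.5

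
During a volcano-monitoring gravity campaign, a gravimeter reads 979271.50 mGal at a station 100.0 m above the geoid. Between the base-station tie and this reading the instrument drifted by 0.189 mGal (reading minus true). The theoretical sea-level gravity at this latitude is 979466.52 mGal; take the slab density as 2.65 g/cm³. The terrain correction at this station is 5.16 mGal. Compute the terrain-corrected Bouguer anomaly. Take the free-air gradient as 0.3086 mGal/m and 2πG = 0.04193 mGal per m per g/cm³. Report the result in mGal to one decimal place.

-170.3

Drift-corrected reading = 979271.50 − (0.189) = 979271.311 mGal
Free-air correction = 0.3086 × 100.0 = 30.86 mGal
Free-air anomaly = 979271.311 − 979466.52 + (30.86) = -164.349 mGal
Bouguer slab correction = 0.04193 × 2.65 × 100.0 = 11.11 mGal
Simple Bouguer anomaly = -164.349 − (11.11) = -175.459 mGal
Complete Bouguer anomaly = -175.459 + 5.16 = -170.299 mGal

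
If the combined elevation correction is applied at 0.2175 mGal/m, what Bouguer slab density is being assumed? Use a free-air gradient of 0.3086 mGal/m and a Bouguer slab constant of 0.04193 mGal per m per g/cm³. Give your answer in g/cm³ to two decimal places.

0.2175 = 0.3086 − 0.04193 × ρ
ρ = (0.3086 − 0.2175) / 0.04193 = 2.17 g/cm³

2.17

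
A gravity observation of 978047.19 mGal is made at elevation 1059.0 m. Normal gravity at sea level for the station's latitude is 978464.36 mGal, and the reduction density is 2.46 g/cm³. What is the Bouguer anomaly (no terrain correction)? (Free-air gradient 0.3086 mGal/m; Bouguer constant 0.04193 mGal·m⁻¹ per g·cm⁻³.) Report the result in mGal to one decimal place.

Free-air correction = 0.3086 × 1059.0 = 326.81 mGal
Free-air anomaly = 978047.19 − 978464.36 + (326.81) = -90.36 mGal
Bouguer slab correction = 0.04193 × 2.46 × 1059.0 = 109.23 mGal
Simple Bouguer anomaly = -90.36 − (109.23) = -199.59 mGal

-199.6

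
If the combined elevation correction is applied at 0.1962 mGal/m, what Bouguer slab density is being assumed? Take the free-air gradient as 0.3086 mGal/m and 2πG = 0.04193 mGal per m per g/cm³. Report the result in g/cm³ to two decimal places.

0.1962 = 0.3086 − 0.04193 × ρ
ρ = (0.3086 − 0.1962) / 0.04193 = 2.68 g/cm³

2.68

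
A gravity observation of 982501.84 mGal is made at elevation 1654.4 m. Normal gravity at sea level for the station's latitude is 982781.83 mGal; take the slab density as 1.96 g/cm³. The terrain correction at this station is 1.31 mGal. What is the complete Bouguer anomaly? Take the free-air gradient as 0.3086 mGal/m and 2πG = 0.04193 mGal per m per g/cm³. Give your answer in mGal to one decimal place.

Free-air correction = 0.3086 × 1654.4 = 510.55 mGal
Free-air anomaly = 982501.84 − 982781.83 + (510.55) = 230.56 mGal
Bouguer slab correction = 0.04193 × 1.96 × 1654.4 = 135.96 mGal
Simple Bouguer anomaly = 230.56 − (135.96) = 94.60 mGal
Complete Bouguer anomaly = 94.60 + 1.31 = 95.91 mGal

95.9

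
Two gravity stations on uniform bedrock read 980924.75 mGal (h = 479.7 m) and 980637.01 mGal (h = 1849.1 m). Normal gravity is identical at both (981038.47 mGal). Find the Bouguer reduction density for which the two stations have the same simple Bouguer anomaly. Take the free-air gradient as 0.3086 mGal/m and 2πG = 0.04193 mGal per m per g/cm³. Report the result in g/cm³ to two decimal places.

2.35

Δg_obs = 980637.01 − 980924.75 = -287.74 mGal over Δh = 1849.1 − 479.7 = 1369.4 m
Equal Bouguer anomalies ⇒ Δg_obs + (0.3086 − 0.04193ρ)·Δh = 0
0.3086 − 0.04193ρ = −Δg_obs/Δh = 0.21012
ρ = (0.3086 − 0.21012) / 0.04193 = 2.35 g/cm³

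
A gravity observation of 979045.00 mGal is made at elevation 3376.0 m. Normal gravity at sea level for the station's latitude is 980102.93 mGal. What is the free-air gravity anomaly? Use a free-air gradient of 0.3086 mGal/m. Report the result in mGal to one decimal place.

-16.1

Free-air correction = 0.3086 × 3376.0 = 1041.83 mGal
Free-air anomaly = 979045.00 − 980102.93 + (1041.83) = -16.10 mGal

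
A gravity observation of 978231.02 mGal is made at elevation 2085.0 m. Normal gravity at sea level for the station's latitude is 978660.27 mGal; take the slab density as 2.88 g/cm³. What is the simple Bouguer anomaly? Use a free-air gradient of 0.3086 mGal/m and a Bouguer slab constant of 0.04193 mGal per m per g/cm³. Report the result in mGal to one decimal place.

-37.6

Free-air correction = 0.3086 × 2085.0 = 643.43 mGal
Free-air anomaly = 978231.02 − 978660.27 + (643.43) = 214.18 mGal
Bouguer slab correction = 0.04193 × 2.88 × 2085.0 = 251.78 mGal
Simple Bouguer anomaly = 214.18 − (251.78) = -37.60 mGal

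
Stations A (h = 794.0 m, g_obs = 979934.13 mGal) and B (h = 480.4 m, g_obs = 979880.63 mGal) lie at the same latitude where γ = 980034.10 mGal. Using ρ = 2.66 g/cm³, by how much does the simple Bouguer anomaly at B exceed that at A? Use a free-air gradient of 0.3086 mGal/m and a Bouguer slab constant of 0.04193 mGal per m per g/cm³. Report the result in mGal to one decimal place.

-115.3

Δg_SB(A) = 979934.13 − 980034.10 + 0.3086×794.0 − 0.04193×2.66×794.0 = 56.50 mGal
Δg_SB(B) = 979880.63 − 980034.10 + 0.3086×480.4 − 0.04193×2.66×480.4 = -58.80 mGal
Difference = -58.80 − (56.50) = -115.30 mGal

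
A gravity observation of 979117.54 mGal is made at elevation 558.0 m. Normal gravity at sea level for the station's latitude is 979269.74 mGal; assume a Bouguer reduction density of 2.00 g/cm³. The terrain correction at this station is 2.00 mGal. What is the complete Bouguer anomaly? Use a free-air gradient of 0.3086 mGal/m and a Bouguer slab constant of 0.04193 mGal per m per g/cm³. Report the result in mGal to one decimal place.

Free-air correction = 0.3086 × 558.0 = 172.20 mGal
Free-air anomaly = 979117.54 − 979269.74 + (172.20) = 20.00 mGal
Bouguer slab correction = 0.04193 × 2.00 × 558.0 = 46.79 mGal
Simple Bouguer anomaly = 20.00 − (46.79) = -26.79 mGal
Complete Bouguer anomaly = -26.79 + 2.00 = -24.79 mGal

-24.8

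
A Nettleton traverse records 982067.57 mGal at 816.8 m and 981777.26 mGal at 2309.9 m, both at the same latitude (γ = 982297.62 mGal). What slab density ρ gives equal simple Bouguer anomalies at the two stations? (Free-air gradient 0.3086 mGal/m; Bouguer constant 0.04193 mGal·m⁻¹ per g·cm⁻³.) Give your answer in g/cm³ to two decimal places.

Δg_obs = 981777.26 − 982067.57 = -290.31 mGal over Δh = 2309.9 − 816.8 = 1493.1 m
Equal Bouguer anomalies ⇒ Δg_obs + (0.3086 − 0.04193ρ)·Δh = 0
0.3086 − 0.04193ρ = −Δg_obs/Δh = 0.19443
ρ = (0.3086 − 0.19443) / 0.04193 = 2.72 g/cm³

2.72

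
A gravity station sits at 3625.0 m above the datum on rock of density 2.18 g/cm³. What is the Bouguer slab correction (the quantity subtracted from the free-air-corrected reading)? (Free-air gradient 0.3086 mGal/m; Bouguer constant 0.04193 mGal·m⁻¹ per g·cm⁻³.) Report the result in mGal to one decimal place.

331.4

Bouguer slab correction = 0.04193 × 2.18 × 3625.0 = 331.4 mGal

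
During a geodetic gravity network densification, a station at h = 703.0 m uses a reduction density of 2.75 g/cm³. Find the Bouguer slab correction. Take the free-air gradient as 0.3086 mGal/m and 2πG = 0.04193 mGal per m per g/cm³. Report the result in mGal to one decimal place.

81.1

Bouguer slab correction = 0.04193 × 2.75 × 703.0 = 81.1 mGal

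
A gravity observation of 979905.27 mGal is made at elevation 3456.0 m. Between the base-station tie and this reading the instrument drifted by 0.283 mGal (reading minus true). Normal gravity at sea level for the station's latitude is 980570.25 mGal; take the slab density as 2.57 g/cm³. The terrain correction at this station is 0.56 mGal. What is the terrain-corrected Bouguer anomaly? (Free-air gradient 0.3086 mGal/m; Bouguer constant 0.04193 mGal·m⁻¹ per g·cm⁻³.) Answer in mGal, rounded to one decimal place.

Drift-corrected reading = 979905.27 − (0.283) = 979904.987 mGal
Free-air correction = 0.3086 × 3456.0 = 1066.52 mGal
Free-air anomaly = 979904.987 − 980570.25 + (1066.52) = 401.257 mGal
Bouguer slab correction = 0.04193 × 2.57 × 3456.0 = 372.42 mGal
Simple Bouguer anomaly = 401.257 − (372.42) = 28.837 mGal
Complete Bouguer anomaly = 28.837 + 0.56 = 29.397 mGal

29.4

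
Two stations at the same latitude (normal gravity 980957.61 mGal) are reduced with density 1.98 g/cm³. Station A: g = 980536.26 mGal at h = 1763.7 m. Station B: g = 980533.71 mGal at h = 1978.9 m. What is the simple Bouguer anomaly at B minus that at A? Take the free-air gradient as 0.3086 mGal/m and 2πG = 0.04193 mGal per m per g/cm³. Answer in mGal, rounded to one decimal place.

46.0

Δg_SB(A) = 980536.26 − 980957.61 + 0.3086×1763.7 − 0.04193×1.98×1763.7 = -23.50 mGal
Δg_SB(B) = 980533.71 − 980957.61 + 0.3086×1978.9 − 0.04193×1.98×1978.9 = 22.50 mGal
Difference = 22.50 − (-23.50) = 46.00 mGal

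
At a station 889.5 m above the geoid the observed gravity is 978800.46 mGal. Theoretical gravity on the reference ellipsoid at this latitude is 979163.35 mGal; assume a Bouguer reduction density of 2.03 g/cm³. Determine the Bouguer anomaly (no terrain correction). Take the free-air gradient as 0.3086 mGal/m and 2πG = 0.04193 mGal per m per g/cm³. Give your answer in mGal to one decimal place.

Free-air correction = 0.3086 × 889.5 = 274.50 mGal
Free-air anomaly = 978800.46 − 979163.35 + (274.50) = -88.39 mGal
Bouguer slab correction = 0.04193 × 2.03 × 889.5 = 75.71 mGal
Simple Bouguer anomaly = -88.39 − (75.71) = -164.10 mGal

-164.1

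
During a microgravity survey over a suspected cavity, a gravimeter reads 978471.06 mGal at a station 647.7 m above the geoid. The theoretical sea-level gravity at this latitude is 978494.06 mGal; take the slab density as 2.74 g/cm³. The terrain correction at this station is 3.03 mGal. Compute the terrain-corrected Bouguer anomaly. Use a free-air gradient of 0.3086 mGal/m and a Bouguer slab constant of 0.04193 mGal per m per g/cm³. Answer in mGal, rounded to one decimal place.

105.5

Free-air correction = 0.3086 × 647.7 = 199.88 mGal
Free-air anomaly = 978471.06 − 978494.06 + (199.88) = 176.88 mGal
Bouguer slab correction = 0.04193 × 2.74 × 647.7 = 74.41 mGal
Simple Bouguer anomaly = 176.88 − (74.41) = 102.47 mGal
Complete Bouguer anomaly = 102.47 + 3.03 = 105.50 mGal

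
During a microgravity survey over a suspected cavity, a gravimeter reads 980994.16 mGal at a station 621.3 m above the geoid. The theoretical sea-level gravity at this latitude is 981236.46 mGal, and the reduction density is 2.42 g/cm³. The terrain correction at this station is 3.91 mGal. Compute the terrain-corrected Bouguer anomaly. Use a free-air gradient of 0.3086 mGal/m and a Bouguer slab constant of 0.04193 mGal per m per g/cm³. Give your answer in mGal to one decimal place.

-109.7

Free-air correction = 0.3086 × 621.3 = 191.73 mGal
Free-air anomaly = 980994.16 − 981236.46 + (191.73) = -50.57 mGal
Bouguer slab correction = 0.04193 × 2.42 × 621.3 = 63.04 mGal
Simple Bouguer anomaly = -50.57 − (63.04) = -113.61 mGal
Complete Bouguer anomaly = -113.61 + 3.91 = -109.70 mGal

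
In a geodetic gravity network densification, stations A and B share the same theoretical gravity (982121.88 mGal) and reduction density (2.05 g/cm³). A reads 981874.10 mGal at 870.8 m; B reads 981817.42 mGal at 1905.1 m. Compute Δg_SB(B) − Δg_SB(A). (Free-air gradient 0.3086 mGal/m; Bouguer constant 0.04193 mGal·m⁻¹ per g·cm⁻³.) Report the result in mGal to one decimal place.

Δg_SB(A) = 981874.10 − 982121.88 + 0.3086×870.8 − 0.04193×2.05×870.8 = -53.90 mGal
Δg_SB(B) = 981817.42 − 982121.88 + 0.3086×1905.1 − 0.04193×2.05×1905.1 = 119.70 mGal
Difference = 119.70 − (-53.90) = 173.60 mGal

173.6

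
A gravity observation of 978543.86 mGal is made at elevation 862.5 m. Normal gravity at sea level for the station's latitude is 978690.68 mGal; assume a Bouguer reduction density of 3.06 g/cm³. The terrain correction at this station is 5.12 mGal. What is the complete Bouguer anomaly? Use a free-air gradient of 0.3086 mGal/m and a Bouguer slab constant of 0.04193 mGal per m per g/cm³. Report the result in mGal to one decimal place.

13.8

Free-air correction = 0.3086 × 862.5 = 266.17 mGal
Free-air anomaly = 978543.86 − 978690.68 + (266.17) = 119.35 mGal
Bouguer slab correction = 0.04193 × 3.06 × 862.5 = 110.66 mGal
Simple Bouguer anomaly = 119.35 − (110.66) = 8.69 mGal
Complete Bouguer anomaly = 8.69 + 5.12 = 13.81 mGal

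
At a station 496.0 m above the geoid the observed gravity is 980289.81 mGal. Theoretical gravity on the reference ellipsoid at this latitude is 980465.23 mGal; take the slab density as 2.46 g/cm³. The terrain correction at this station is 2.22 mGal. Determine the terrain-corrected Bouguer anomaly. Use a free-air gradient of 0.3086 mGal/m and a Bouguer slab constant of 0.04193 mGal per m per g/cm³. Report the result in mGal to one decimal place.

Free-air correction = 0.3086 × 496.0 = 153.07 mGal
Free-air anomaly = 980289.81 − 980465.23 + (153.07) = -22.35 mGal
Bouguer slab correction = 0.04193 × 2.46 × 496.0 = 51.16 mGal
Simple Bouguer anomaly = -22.35 − (51.16) = -73.51 mGal
Complete Bouguer anomaly = -73.51 + 2.22 = -71.29 mGal

-71.3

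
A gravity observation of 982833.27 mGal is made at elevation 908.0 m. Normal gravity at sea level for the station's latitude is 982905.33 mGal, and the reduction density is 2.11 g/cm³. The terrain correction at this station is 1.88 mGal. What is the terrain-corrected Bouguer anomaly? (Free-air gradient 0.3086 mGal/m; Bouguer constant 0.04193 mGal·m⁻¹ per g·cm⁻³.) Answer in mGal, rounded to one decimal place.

129.7

Free-air correction = 0.3086 × 908.0 = 280.21 mGal
Free-air anomaly = 982833.27 − 982905.33 + (280.21) = 208.15 mGal
Bouguer slab correction = 0.04193 × 2.11 × 908.0 = 80.33 mGal
Simple Bouguer anomaly = 208.15 − (80.33) = 127.82 mGal
Complete Bouguer anomaly = 127.82 + 1.88 = 129.70 mGal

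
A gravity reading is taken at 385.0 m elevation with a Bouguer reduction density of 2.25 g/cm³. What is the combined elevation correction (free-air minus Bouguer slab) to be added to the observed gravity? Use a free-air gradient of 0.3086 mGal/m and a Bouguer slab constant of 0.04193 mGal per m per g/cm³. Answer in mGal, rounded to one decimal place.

Combined gradient = 0.3086 − 0.04193 × 2.25 = 0.2142575 mGal/m
Combined elevation correction = 0.2142575 × 385.0 = 82.5 mGal

82.5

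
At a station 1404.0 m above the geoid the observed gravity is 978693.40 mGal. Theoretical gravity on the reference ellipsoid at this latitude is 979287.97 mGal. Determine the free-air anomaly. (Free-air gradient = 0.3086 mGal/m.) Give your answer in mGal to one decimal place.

-161.3

Free-air correction = 0.3086 × 1404.0 = 433.27 mGal
Free-air anomaly = 978693.40 − 979287.97 + (433.27) = -161.30 mGal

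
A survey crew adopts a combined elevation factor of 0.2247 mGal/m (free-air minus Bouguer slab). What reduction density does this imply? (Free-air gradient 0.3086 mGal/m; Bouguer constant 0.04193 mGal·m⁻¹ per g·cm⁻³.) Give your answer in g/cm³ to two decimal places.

2.00

0.2247 = 0.3086 − 0.04193 × ρ
ρ = (0.3086 − 0.2247) / 0.04193 = 2.00 g/cm³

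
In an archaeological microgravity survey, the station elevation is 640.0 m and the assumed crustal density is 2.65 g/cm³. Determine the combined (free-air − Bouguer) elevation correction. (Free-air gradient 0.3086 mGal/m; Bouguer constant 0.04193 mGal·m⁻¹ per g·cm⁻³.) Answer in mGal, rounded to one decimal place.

Combined gradient = 0.3086 − 0.04193 × 2.65 = 0.1974855 mGal/m
Combined elevation correction = 0.1974855 × 640.0 = 126.4 mGal

126.4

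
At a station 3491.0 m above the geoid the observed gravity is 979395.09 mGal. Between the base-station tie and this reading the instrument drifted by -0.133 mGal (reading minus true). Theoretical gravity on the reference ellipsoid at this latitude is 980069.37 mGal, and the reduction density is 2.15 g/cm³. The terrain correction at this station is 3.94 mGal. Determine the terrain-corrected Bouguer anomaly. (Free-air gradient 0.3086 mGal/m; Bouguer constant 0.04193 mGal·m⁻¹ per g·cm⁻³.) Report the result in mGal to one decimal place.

Drift-corrected reading = 979395.09 − (-0.133) = 979395.223 mGal
Free-air correction = 0.3086 × 3491.0 = 1077.32 mGal
Free-air anomaly = 979395.223 − 980069.37 + (1077.32) = 403.173 mGal
Bouguer slab correction = 0.04193 × 2.15 × 3491.0 = 314.71 mGal
Simple Bouguer anomaly = 403.173 − (314.71) = 88.463 mGal
Complete Bouguer anomaly = 88.463 + 3.94 = 92.403 mGal

92.4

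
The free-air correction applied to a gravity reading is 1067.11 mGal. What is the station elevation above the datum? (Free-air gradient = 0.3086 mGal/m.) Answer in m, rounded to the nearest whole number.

3458

h = 1067.11 / 0.3086 = 3457.91 m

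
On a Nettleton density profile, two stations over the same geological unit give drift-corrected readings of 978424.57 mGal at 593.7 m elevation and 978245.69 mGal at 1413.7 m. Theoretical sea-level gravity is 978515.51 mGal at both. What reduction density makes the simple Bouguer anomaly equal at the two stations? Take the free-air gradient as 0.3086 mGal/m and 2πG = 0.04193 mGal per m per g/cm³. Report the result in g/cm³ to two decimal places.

2.16

Δg_obs = 978245.69 − 978424.57 = -178.88 mGal over Δh = 1413.7 − 593.7 = 820.0 m
Equal Bouguer anomalies ⇒ Δg_obs + (0.3086 − 0.04193ρ)·Δh = 0
0.3086 − 0.04193ρ = −Δg_obs/Δh = 0.21815
ρ = (0.3086 − 0.21815) / 0.04193 = 2.16 g/cm³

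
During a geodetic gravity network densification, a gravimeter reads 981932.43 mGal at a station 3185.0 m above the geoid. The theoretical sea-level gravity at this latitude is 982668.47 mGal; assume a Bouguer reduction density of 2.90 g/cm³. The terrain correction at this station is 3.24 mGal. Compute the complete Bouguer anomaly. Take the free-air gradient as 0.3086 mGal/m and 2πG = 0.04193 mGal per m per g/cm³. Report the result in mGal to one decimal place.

-137.2

Free-air correction = 0.3086 × 3185.0 = 982.89 mGal
Free-air anomaly = 981932.43 − 982668.47 + (982.89) = 246.85 mGal
Bouguer slab correction = 0.04193 × 2.90 × 3185.0 = 387.29 mGal
Simple Bouguer anomaly = 246.85 − (387.29) = -140.44 mGal
Complete Bouguer anomaly = -140.44 + 3.24 = -137.20 mGal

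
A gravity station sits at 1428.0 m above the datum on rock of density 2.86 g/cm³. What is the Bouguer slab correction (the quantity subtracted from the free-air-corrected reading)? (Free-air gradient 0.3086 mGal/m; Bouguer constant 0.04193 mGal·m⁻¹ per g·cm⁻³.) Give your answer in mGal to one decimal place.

171.2

Bouguer slab correction = 0.04193 × 2.86 × 1428.0 = 171.2 mGal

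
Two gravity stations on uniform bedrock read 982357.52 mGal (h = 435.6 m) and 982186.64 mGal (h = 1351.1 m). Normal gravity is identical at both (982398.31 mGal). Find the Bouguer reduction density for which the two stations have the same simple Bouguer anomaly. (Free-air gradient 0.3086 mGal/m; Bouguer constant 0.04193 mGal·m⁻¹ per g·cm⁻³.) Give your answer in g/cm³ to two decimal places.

Δg_obs = 982186.64 − 982357.52 = -170.88 mGal over Δh = 1351.1 − 435.6 = 915.5 m
Equal Bouguer anomalies ⇒ Δg_obs + (0.3086 − 0.04193ρ)·Δh = 0
0.3086 − 0.04193ρ = −Δg_obs/Δh = 0.18665
ρ = (0.3086 − 0.18665) / 0.04193 = 2.91 g/cm³

2.91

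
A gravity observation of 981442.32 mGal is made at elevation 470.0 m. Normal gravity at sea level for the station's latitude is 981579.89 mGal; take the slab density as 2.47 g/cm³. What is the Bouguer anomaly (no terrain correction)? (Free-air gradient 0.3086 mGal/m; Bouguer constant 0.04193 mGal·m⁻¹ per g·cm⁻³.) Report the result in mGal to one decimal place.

-41.2

Free-air correction = 0.3086 × 470.0 = 145.04 mGal
Free-air anomaly = 981442.32 − 981579.89 + (145.04) = 7.47 mGal
Bouguer slab correction = 0.04193 × 2.47 × 470.0 = 48.68 mGal
Simple Bouguer anomaly = 7.47 − (48.68) = -41.21 mGal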